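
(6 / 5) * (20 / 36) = 2 / 3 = 0.67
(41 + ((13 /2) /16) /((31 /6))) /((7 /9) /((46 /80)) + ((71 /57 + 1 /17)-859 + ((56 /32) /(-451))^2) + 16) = -277091733067875 /5668447885205773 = -0.05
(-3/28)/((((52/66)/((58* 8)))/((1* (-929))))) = 5334318/91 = 58618.88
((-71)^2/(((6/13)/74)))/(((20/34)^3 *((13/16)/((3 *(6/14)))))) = 5498148126/875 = 6283597.86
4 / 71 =0.06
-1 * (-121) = 121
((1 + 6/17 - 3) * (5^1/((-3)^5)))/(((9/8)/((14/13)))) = 15680/483327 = 0.03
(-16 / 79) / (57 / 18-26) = 0.01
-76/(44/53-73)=1.05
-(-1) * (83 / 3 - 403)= -1126 / 3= -375.33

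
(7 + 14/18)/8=35/36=0.97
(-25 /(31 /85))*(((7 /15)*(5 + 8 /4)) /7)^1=-2975 /93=-31.99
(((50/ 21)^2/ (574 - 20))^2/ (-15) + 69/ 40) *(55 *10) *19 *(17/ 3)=54874492515963395/ 537203975364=102148.34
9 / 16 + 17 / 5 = 317 / 80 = 3.96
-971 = -971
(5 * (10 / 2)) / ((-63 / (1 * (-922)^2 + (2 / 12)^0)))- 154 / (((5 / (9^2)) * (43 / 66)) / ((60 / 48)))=-926808098 / 2709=-342121.85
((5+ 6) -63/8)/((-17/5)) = -125/136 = -0.92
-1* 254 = -254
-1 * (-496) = 496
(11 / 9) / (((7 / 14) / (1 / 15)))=22 / 135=0.16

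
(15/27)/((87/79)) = 395/783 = 0.50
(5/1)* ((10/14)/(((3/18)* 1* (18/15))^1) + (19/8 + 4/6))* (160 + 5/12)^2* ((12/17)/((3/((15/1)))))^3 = 367584765625/9826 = 37409400.12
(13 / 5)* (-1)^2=2.60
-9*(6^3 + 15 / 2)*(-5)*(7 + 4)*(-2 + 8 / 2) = 221265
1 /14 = 0.07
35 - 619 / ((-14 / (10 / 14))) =6525 / 98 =66.58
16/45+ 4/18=26/45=0.58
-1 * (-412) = 412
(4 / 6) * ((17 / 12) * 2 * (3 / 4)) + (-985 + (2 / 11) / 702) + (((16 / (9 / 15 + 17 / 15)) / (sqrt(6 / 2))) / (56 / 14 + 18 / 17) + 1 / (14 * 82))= -2179828649 / 2216214 + 340 * sqrt(3) / 559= -982.53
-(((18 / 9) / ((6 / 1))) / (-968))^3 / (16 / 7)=7 / 391840948224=0.00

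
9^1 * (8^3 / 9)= 512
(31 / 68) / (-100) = -0.00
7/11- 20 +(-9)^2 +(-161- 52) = -1665/11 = -151.36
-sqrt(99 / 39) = -sqrt(429) / 13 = -1.59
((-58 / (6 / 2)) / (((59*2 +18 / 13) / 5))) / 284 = -1885 / 661152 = -0.00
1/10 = 0.10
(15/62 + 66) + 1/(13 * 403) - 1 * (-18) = 882689/10478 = 84.24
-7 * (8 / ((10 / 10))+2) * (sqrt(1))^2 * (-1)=70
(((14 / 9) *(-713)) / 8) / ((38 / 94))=-234577 / 684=-342.95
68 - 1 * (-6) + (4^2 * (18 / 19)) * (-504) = -143746 / 19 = -7565.58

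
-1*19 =-19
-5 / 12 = -0.42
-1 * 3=-3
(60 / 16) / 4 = 15 / 16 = 0.94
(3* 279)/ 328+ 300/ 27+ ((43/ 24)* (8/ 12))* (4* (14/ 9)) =560453/ 26568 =21.10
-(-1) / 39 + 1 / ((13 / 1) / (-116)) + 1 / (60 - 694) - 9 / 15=-9.50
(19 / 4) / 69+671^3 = 83382832255 / 276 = 302111711.07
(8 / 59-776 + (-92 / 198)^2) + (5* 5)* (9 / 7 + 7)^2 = 26653821032 / 28334691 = 940.68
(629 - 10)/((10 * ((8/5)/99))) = 61281/16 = 3830.06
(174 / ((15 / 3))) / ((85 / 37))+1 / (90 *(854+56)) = 4218181 / 278460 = 15.15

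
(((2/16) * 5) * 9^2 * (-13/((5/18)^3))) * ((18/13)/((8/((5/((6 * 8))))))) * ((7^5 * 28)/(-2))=20841167403/160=130257296.27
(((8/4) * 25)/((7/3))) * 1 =21.43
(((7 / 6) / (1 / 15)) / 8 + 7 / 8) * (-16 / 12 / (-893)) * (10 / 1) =245 / 5358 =0.05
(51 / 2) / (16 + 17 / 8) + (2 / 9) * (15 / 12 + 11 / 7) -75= -1333091 / 18270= -72.97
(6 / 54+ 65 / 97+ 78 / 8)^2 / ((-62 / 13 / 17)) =-395.33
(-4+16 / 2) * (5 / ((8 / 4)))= 10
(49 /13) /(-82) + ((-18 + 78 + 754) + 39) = 909249 /1066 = 852.95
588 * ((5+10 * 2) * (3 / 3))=14700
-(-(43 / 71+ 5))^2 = -158404 / 5041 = -31.42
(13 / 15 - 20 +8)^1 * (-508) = 84836 / 15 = 5655.73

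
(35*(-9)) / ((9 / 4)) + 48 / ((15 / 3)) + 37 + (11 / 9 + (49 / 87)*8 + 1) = -113107 / 1305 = -86.67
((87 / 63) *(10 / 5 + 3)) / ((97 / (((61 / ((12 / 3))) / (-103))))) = -8845 / 839244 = -0.01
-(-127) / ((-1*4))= -127 / 4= -31.75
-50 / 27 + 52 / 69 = -682 / 621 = -1.10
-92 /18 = -46 /9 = -5.11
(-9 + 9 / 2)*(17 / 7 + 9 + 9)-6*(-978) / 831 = -329115 / 3878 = -84.87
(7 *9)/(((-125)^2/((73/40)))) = 4599/625000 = 0.01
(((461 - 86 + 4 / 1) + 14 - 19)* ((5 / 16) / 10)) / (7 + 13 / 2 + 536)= 187 / 8792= 0.02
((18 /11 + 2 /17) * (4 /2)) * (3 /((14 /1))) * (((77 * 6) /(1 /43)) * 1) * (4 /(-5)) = -1015488 /85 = -11946.92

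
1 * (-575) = -575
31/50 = 0.62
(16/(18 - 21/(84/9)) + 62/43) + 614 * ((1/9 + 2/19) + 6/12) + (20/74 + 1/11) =3091138852/6982899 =442.67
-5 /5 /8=-1 /8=-0.12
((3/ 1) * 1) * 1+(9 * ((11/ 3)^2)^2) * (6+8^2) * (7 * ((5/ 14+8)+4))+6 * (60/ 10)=88651606/ 9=9850178.44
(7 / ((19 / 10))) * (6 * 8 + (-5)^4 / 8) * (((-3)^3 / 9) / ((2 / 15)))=-1589175 / 152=-10455.10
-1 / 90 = -0.01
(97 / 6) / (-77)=-0.21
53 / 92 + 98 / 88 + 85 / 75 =21427 / 7590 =2.82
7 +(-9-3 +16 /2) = 3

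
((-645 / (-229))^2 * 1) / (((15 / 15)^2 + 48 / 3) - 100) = -416025 / 4352603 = -0.10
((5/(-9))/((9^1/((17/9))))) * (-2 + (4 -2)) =0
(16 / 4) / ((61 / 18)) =72 / 61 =1.18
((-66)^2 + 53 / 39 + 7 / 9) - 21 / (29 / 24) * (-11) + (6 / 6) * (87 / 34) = 525112595 / 115362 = 4551.87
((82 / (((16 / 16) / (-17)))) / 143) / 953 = -1394 / 136279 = -0.01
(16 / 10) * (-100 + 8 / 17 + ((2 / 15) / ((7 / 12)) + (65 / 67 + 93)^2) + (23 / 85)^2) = 13969.86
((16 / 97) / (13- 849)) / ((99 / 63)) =-28 / 223003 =-0.00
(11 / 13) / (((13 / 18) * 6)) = 33 / 169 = 0.20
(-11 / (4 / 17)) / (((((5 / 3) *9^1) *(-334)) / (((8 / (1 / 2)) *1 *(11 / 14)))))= 2057 / 17535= 0.12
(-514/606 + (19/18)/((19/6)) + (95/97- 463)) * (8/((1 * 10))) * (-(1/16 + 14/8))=6570617/9797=670.68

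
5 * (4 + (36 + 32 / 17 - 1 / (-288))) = 209.43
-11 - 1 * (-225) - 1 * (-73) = 287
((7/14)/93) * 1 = 1/186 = 0.01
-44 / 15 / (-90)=22 / 675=0.03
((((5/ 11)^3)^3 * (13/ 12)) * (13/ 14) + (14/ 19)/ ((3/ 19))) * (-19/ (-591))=178326194363/ 1188405636264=0.15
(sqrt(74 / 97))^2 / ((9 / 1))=74 / 873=0.08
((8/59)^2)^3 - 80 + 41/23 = -75882773990847/970152273743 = -78.22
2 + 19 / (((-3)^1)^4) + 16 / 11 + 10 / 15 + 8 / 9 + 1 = 5564 / 891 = 6.24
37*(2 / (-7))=-74 / 7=-10.57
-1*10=-10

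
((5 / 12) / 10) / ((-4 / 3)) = -1 / 32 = -0.03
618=618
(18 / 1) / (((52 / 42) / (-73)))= -13797 / 13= -1061.31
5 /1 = 5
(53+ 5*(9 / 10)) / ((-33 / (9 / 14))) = -345 / 308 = -1.12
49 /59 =0.83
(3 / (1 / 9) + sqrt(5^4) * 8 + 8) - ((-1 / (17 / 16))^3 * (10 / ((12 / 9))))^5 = 28032037153380569911355 / 2862423051509815793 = 9793.11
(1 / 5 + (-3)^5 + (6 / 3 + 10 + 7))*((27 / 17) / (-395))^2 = -815751 / 225456125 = -0.00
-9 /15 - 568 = -2843 /5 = -568.60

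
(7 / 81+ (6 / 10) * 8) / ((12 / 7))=13853 / 4860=2.85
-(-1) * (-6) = -6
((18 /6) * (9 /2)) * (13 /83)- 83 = -13427 /166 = -80.89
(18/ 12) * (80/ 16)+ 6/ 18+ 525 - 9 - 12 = 3071/ 6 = 511.83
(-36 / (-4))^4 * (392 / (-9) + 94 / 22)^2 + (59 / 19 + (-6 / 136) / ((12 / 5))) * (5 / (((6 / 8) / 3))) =1582800092857 / 156332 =10124607.20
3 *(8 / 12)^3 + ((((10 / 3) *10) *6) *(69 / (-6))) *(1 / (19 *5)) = -3988 / 171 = -23.32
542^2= 293764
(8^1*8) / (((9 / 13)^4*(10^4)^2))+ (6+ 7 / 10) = 68685497311 / 10251562500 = 6.70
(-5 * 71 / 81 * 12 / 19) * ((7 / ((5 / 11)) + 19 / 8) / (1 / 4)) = -11218 / 57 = -196.81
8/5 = 1.60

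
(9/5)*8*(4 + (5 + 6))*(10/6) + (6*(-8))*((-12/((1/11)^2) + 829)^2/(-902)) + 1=9477907/451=21015.31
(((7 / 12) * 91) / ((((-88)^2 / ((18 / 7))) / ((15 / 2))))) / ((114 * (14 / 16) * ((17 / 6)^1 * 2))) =585 / 2501312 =0.00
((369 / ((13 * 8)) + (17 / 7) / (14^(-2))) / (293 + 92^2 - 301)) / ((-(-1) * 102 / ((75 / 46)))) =1246825 / 1375419136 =0.00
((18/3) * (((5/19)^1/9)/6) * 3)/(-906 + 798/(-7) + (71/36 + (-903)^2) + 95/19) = 12/111409369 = 0.00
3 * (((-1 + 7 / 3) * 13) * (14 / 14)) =52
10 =10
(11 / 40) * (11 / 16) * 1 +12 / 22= 5171 / 7040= 0.73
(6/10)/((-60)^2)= 1/6000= 0.00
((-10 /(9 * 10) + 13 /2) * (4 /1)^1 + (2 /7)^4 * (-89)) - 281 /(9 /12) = -7556758 /21609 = -349.70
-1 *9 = -9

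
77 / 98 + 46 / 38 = 531 / 266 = 2.00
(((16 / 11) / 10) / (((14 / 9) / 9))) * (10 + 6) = 5184 / 385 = 13.46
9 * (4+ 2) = 54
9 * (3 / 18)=3 / 2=1.50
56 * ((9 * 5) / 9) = 280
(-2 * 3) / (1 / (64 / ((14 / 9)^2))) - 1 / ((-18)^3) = -45349583 / 285768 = -158.69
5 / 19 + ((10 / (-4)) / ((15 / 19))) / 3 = -271 / 342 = -0.79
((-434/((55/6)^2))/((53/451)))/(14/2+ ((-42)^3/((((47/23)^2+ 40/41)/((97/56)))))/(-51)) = -7242385509/81644821225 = -0.09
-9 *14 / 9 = -14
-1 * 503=-503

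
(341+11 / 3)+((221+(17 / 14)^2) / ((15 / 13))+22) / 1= 328973 / 588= 559.48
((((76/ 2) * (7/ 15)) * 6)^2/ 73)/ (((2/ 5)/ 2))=283024/ 365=775.41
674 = 674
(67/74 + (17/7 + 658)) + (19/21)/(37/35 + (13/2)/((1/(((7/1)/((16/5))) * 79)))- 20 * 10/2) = 661.33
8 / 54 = 4 / 27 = 0.15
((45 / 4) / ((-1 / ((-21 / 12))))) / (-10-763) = -315 / 12368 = -0.03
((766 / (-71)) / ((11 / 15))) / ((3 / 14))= -53620 / 781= -68.66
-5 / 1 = -5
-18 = -18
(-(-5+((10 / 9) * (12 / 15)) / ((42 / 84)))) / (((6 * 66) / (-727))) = -21083 / 3564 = -5.92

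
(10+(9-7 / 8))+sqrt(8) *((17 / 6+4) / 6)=41 *sqrt(2) / 18+145 / 8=21.35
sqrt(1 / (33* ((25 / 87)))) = sqrt(319) / 55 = 0.32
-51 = -51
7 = 7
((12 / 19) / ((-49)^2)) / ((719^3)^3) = 0.00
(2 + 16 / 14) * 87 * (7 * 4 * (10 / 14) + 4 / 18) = 16588 / 3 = 5529.33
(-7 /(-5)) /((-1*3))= -7 /15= -0.47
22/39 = 0.56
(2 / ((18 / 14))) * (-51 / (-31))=238 / 93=2.56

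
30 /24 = 5 /4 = 1.25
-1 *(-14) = 14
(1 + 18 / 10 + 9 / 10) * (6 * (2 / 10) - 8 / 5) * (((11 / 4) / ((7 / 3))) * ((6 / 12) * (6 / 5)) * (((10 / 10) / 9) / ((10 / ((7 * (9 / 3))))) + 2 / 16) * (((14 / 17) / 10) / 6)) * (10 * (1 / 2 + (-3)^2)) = -332519 / 680000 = -0.49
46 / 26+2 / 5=141 / 65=2.17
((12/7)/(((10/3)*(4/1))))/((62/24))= 54/1085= 0.05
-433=-433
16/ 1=16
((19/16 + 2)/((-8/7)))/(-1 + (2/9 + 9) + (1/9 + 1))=-153/512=-0.30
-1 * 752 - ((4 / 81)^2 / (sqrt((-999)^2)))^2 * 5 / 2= -32306424294750832 / 42960670604721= -752.00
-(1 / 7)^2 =-1 / 49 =-0.02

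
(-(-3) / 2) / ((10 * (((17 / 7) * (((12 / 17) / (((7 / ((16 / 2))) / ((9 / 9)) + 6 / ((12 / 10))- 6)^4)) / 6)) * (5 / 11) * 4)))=231 / 3276800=0.00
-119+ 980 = 861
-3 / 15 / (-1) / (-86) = -1 / 430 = -0.00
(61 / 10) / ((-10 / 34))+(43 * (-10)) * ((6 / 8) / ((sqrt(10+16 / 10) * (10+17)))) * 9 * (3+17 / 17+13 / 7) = -8815 * sqrt(290) / 812- 1037 / 50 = -205.61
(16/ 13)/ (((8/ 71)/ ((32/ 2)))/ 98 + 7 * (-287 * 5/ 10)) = -222656/ 181722073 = -0.00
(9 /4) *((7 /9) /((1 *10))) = 7 /40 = 0.18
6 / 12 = 1 / 2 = 0.50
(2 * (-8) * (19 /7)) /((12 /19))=-1444 /21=-68.76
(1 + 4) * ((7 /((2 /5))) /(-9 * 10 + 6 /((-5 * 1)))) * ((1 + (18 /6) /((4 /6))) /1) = -9625 /1824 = -5.28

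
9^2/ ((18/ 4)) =18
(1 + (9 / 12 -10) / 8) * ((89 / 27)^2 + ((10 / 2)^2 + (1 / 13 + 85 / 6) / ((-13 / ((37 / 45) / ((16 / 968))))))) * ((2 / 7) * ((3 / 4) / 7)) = 45923089 / 515144448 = 0.09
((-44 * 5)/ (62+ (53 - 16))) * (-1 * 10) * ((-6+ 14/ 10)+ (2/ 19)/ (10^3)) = -102.22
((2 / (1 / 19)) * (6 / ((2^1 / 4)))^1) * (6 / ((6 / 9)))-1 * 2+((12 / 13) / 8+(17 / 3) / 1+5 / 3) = 320537 / 78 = 4109.45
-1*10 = -10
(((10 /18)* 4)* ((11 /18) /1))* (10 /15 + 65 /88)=1855 /972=1.91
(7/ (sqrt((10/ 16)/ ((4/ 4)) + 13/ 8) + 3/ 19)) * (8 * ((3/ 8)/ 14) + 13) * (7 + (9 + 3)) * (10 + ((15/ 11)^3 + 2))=15408.98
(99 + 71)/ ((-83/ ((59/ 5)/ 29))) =-2006/ 2407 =-0.83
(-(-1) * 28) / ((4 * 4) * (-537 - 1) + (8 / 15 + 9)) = -420 / 128977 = -0.00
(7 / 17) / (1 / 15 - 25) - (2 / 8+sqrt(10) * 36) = -36 * sqrt(10) - 3389 / 12716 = -114.11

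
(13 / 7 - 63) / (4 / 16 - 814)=1712 / 22785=0.08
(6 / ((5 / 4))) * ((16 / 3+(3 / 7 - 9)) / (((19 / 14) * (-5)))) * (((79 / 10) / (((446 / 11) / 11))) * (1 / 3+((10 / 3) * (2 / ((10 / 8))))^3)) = 2134639408 / 2859975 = 746.38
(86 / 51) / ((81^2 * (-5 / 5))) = -0.00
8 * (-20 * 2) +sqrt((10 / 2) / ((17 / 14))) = -320 +sqrt(1190) / 17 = -317.97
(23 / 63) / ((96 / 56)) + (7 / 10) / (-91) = 1441 / 7020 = 0.21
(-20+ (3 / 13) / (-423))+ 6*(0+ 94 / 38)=-179653 / 34827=-5.16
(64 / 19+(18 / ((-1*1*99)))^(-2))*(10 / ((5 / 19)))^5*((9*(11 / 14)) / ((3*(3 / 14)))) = 29301373640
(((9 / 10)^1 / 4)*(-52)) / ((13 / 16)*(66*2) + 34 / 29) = -6786 / 62885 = -0.11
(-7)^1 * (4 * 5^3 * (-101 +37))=224000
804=804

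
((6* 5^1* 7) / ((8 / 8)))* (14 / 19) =2940 / 19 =154.74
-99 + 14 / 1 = -85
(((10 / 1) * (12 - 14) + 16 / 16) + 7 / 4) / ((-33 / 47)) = 1081 / 44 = 24.57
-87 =-87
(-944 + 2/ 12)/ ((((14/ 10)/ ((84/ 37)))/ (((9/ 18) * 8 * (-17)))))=3850840/ 37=104076.76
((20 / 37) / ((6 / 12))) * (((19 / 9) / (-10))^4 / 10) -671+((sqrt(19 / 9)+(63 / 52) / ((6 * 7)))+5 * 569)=sqrt(19) / 3+34304450227721 / 15779205000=2175.48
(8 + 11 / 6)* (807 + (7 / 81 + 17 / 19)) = 73365497 / 9234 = 7945.15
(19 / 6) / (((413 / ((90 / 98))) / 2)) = 285 / 20237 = 0.01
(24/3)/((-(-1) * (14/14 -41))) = -1/5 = -0.20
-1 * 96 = -96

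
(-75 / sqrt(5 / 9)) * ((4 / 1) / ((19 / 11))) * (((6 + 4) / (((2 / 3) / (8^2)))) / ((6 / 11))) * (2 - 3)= 3484800 * sqrt(5) / 19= 410118.40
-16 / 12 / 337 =-4 / 1011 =-0.00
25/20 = 1.25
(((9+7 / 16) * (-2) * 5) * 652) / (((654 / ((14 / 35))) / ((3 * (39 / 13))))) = -73839 / 218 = -338.71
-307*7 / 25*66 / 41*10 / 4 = -70917 / 205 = -345.94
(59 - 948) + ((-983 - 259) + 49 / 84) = -25565 / 12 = -2130.42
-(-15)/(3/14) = 70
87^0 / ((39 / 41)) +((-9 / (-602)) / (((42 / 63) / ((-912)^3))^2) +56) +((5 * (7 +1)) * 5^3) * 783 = 227210642077003839557 / 11739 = 19355195679104168.97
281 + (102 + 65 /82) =31471 /82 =383.79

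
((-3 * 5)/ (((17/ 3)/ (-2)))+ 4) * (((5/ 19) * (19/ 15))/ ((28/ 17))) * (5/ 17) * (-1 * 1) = -395/ 714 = -0.55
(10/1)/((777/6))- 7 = -1793/259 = -6.92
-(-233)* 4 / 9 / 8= 233 / 18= 12.94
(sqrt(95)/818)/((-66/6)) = -sqrt(95)/8998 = -0.00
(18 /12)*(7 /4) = 21 /8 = 2.62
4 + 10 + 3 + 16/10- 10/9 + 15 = 1462/45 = 32.49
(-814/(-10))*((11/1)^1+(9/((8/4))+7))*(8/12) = 1221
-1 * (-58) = 58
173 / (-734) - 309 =-226979 / 734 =-309.24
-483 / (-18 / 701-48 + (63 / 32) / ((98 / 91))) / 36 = 1805776 / 6217821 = 0.29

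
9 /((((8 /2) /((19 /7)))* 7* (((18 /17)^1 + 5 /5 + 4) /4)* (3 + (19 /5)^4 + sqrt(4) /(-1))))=1816875 /660884462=0.00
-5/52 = -0.10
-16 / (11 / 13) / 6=-3.15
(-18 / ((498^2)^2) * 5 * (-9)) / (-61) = -5 / 23159660648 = -0.00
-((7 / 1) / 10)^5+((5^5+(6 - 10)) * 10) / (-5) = -6242.17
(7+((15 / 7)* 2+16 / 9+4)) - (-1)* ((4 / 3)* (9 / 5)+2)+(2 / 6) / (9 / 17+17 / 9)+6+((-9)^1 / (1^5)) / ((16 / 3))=4832411 / 186480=25.91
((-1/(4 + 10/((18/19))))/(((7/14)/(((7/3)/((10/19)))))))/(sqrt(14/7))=-399 * sqrt(2)/1310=-0.43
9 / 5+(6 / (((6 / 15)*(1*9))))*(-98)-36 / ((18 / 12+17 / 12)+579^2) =-9747558601 / 60343905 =-161.53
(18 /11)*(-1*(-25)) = 450 /11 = 40.91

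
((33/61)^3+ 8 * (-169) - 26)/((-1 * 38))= 36.26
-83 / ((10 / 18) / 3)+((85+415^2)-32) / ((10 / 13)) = 1117566 / 5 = 223513.20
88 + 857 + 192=1137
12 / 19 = 0.63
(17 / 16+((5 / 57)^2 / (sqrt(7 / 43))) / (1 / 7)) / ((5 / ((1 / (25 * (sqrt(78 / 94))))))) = sqrt(1833) * (400 * sqrt(301)+55233) / 253422000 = 0.01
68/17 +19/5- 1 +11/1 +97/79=7516/395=19.03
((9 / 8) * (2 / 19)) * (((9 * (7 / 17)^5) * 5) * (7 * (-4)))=-47647845 / 26977283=-1.77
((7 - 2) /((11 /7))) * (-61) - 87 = -281.09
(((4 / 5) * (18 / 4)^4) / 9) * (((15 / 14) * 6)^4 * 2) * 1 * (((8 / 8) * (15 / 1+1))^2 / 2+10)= 41253107625 / 2401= 17181635.83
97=97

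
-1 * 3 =-3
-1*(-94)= 94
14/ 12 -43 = -41.83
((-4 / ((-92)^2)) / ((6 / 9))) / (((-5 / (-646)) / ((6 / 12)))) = -0.05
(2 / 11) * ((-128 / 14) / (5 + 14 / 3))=-384 / 2233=-0.17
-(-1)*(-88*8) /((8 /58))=-5104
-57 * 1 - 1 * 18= -75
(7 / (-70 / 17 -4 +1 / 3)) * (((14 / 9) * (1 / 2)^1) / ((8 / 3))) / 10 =-833 / 31760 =-0.03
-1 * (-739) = 739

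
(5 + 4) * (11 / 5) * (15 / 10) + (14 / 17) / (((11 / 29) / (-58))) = -179941 / 1870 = -96.23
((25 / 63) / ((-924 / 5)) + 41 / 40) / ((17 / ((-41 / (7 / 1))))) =-24412343 / 69272280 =-0.35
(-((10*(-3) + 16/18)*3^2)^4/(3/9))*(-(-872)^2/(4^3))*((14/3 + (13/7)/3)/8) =776767690631022/7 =110966812947288.86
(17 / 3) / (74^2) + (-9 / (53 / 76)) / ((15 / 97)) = -363317143 / 4353420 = -83.46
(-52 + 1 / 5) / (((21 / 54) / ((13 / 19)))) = -8658 / 95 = -91.14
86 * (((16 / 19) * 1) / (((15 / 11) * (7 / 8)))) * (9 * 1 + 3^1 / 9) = 484352 / 855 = 566.49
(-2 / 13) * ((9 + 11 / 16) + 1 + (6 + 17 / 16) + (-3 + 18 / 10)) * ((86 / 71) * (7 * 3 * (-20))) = 1195572 / 923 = 1295.31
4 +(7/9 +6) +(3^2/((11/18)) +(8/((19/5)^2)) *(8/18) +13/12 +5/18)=3875879/142956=27.11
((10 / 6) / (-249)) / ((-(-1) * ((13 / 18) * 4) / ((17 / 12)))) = -85 / 25896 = -0.00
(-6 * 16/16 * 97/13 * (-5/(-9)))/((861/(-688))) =667360/33579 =19.87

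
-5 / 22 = -0.23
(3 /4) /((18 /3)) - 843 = -6743 /8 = -842.88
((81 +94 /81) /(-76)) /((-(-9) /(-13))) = 86515 /55404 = 1.56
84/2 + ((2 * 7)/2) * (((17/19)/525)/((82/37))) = 4908329/116850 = 42.01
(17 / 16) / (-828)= -0.00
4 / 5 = 0.80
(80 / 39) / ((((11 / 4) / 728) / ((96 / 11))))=4739.17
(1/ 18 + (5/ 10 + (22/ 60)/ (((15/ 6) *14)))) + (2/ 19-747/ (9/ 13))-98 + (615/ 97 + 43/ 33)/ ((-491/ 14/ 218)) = -38373734643281/ 31355235450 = -1223.84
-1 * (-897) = 897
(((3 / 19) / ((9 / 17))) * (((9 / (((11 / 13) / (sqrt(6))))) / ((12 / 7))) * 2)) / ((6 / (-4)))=-1547 * sqrt(6) / 627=-6.04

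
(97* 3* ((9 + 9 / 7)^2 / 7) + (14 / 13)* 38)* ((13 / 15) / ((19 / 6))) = 39587096 / 32585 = 1214.89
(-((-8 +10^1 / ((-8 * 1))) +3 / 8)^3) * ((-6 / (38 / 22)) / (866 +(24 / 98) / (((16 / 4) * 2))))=-578742087 / 206406272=-2.80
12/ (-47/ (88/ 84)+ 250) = 264/ 4513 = 0.06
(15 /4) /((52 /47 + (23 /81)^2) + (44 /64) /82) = 1517165640 /483629957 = 3.14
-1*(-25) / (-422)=-25 / 422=-0.06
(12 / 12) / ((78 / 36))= 6 / 13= 0.46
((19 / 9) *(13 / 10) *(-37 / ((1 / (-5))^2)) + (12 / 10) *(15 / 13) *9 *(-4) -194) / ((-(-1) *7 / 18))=-651095 / 91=-7154.89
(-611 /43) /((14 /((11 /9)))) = -6721 /5418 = -1.24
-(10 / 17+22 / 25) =-624 / 425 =-1.47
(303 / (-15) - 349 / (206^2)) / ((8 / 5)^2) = -21438905 / 2715904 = -7.89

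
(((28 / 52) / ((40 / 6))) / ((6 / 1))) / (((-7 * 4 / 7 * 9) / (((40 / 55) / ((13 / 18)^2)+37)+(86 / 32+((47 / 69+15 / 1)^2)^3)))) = -334089000343061627939471 / 60089662014993262080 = -5559.84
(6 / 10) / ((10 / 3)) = 9 / 50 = 0.18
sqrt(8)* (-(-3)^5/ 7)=486* sqrt(2)/ 7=98.19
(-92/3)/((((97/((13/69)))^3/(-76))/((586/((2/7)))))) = 1369838288/39107125377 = 0.04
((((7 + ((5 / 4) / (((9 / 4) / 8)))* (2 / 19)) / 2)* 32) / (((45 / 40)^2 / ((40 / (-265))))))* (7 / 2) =-36614144 / 734103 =-49.88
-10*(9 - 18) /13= 90 /13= 6.92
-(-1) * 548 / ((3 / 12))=2192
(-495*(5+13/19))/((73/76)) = -213840/73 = -2929.32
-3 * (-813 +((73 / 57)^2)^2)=8553630572 / 3518667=2430.93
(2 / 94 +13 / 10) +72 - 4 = 32581 / 470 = 69.32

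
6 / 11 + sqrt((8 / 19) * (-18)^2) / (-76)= 6 / 11-9 * sqrt(38) / 361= 0.39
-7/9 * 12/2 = -14/3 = -4.67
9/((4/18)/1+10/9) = 27/4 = 6.75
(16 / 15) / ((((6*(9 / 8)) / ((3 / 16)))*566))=2 / 38205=0.00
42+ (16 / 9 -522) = -4304 / 9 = -478.22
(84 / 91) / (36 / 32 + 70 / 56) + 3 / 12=631 / 988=0.64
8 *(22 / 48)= 11 / 3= 3.67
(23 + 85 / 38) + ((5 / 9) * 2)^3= 737111 / 27702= 26.61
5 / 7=0.71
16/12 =4/3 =1.33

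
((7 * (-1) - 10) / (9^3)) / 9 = -0.00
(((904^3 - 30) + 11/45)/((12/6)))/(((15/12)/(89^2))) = 526656922060522/225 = 2340697431380.10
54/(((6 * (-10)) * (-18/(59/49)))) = 59/980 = 0.06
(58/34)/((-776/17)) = -29/776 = -0.04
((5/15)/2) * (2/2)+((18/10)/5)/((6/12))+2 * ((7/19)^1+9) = 55927/2850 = 19.62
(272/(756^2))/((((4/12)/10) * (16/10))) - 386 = -18383983/47628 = -385.99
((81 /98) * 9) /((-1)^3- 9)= -729 /980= -0.74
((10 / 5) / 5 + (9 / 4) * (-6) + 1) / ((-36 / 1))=121 / 360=0.34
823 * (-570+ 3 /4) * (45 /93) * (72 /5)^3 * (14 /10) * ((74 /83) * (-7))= 5914249189.81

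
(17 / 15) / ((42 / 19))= 323 / 630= 0.51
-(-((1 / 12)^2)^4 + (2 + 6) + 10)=-7739670527 / 429981696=-18.00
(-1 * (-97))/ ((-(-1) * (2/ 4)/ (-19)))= -3686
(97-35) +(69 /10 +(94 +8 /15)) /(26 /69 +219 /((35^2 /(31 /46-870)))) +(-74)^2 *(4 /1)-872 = 552837038557 /26209073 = 21093.35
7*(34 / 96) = 2.48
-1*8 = -8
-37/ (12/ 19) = -703/ 12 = -58.58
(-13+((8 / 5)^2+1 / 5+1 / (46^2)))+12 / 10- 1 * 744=-39835791 / 52900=-753.04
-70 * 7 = -490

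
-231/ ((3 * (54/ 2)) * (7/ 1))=-11/ 27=-0.41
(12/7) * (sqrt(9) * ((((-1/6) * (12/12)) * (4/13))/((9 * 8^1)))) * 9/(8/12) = -9/182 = -0.05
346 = 346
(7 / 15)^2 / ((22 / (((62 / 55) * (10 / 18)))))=1519 / 245025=0.01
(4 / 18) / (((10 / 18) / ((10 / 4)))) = 1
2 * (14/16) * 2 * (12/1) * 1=42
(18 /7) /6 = 3 /7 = 0.43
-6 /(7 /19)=-114 /7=-16.29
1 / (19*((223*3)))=1 / 12711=0.00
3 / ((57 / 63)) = 63 / 19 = 3.32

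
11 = 11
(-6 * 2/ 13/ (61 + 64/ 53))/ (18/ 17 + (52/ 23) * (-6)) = 41446/ 34931715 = 0.00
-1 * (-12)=12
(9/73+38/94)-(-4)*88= 1209522/3431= 352.53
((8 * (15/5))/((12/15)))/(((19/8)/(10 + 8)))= 4320/19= 227.37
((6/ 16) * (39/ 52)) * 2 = 9/ 16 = 0.56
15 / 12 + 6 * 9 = 55.25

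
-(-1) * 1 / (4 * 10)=1 / 40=0.02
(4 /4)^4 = 1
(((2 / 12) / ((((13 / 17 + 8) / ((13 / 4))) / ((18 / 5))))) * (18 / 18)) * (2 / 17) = 39 / 1490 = 0.03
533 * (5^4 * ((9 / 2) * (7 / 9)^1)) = 2331875 / 2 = 1165937.50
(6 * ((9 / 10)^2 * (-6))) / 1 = -29.16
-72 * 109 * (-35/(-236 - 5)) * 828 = -227435040/241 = -943713.86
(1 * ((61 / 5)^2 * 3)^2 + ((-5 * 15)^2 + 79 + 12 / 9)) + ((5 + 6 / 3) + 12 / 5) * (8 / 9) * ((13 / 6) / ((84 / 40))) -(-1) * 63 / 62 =4506195291251 / 21971250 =205095.08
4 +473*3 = 1423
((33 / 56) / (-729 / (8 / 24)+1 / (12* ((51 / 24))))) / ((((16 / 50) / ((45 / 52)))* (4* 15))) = -0.00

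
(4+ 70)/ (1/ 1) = 74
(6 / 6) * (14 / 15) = 14 / 15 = 0.93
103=103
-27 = -27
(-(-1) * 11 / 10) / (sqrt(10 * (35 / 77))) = 0.52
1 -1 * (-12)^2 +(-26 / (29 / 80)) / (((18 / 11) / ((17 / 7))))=-455741 / 1827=-249.45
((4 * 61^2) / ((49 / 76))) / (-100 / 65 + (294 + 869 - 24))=14705392 / 724563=20.30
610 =610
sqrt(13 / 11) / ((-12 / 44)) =-sqrt(143) / 3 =-3.99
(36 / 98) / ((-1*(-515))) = 18 / 25235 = 0.00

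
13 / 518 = 0.03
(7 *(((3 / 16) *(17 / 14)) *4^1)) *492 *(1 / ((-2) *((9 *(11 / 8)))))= -1394 / 11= -126.73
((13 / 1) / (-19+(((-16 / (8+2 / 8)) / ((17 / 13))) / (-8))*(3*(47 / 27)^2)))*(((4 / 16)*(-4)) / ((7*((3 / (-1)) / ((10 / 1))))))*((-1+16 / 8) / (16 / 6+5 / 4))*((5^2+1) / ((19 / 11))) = -20273956560 / 14754866651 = -1.37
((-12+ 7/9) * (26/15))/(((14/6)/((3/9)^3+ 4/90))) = -28886/42525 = -0.68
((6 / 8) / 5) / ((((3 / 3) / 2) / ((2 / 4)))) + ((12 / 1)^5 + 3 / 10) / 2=1244163 / 10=124416.30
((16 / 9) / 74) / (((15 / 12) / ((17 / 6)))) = 272 / 4995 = 0.05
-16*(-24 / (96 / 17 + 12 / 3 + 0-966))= -0.40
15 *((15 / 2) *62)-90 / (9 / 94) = 6035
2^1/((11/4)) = 8/11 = 0.73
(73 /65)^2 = 5329 /4225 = 1.26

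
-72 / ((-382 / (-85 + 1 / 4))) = -3051 / 191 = -15.97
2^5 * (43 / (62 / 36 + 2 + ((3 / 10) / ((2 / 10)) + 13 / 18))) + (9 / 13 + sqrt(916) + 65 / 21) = 2 * sqrt(229) + 6872302 / 29211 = 265.53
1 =1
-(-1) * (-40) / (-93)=40 / 93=0.43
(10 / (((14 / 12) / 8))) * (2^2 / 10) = 192 / 7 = 27.43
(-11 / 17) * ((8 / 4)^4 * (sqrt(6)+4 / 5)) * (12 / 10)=-1056 * sqrt(6) / 85 - 4224 / 425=-40.37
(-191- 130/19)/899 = -3759/17081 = -0.22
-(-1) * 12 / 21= 4 / 7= 0.57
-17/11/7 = -17/77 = -0.22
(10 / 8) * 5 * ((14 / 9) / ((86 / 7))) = 1225 / 1548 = 0.79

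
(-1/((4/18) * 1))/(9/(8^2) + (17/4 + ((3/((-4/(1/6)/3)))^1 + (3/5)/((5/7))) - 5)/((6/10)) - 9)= 1440/2987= 0.48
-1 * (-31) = 31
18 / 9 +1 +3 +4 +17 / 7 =87 / 7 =12.43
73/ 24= 3.04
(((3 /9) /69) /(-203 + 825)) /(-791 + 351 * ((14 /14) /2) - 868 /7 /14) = -0.00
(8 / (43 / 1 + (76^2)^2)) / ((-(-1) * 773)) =8 / 25788995287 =0.00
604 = 604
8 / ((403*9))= 8 / 3627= 0.00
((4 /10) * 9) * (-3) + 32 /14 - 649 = -23013 /35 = -657.51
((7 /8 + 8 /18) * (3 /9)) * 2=95 /108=0.88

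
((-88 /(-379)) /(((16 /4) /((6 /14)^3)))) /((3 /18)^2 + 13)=21384 /60968593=0.00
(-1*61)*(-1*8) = 488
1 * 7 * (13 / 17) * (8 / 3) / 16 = 0.89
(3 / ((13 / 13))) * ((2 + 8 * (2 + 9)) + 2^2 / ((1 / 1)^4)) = 282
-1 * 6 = -6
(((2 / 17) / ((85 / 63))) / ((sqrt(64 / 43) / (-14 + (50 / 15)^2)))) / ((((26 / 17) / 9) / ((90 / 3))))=-36.45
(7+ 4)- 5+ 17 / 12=7.42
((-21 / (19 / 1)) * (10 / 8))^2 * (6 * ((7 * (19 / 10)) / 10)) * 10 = 46305 / 304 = 152.32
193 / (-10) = -193 / 10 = -19.30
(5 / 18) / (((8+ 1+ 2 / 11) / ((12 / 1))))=110 / 303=0.36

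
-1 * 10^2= -100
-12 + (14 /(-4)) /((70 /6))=-12.30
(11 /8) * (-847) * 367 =-3419339 /8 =-427417.38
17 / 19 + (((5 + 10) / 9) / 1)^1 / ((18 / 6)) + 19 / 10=5729 / 1710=3.35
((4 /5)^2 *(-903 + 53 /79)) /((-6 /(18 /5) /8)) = 27373056 /9875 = 2771.96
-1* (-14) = 14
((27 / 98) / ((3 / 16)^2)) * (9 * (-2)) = -6912 / 49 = -141.06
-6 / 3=-2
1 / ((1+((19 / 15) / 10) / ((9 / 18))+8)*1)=75 / 694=0.11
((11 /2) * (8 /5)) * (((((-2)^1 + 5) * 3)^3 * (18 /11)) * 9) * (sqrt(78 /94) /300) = 39366 * sqrt(1833) /5875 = 286.88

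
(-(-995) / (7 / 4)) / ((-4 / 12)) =-11940 / 7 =-1705.71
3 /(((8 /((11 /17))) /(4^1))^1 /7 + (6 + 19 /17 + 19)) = 3927 /34766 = 0.11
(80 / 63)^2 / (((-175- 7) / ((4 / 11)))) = -12800 / 3972969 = -0.00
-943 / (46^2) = -41 / 92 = -0.45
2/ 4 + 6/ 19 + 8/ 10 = 307/ 190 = 1.62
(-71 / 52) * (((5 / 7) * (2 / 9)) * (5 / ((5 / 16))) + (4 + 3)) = -42671 / 3276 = -13.03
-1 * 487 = -487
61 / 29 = 2.10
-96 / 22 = -48 / 11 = -4.36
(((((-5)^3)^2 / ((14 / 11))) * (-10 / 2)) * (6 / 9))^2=738525390625 / 441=1674660749.72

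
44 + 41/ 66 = 2945/ 66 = 44.62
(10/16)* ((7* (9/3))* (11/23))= 1155/184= 6.28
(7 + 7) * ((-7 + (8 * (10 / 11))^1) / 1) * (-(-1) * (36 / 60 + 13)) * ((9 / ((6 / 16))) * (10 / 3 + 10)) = 182784 / 11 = 16616.73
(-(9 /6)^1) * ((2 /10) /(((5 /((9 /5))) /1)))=-27 /250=-0.11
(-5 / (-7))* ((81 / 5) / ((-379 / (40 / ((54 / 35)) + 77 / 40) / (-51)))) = 657441 / 15160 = 43.37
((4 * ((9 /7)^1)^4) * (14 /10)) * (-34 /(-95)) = 5.48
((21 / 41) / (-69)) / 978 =-7 / 922254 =-0.00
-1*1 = -1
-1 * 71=-71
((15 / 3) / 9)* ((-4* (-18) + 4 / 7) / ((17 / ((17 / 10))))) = 254 / 63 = 4.03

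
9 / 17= 0.53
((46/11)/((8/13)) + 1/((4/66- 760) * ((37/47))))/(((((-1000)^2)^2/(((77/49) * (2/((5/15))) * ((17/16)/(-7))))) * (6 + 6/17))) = -8015983463/5237730892800000000000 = -0.00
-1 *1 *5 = -5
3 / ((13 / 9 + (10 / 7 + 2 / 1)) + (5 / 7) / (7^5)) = 3176523 / 5159794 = 0.62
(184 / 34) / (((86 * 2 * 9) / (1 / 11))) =23 / 72369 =0.00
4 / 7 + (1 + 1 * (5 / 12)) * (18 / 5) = 397 / 70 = 5.67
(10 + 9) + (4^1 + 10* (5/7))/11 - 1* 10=771/77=10.01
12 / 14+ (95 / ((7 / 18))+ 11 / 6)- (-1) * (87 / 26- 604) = -96554 / 273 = -353.68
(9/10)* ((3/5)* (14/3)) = 63/25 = 2.52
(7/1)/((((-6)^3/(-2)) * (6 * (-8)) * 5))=-7/25920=-0.00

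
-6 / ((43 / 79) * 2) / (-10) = 237 / 430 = 0.55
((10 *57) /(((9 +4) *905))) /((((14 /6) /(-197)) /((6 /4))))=-101061 /16471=-6.14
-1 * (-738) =738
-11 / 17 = -0.65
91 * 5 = 455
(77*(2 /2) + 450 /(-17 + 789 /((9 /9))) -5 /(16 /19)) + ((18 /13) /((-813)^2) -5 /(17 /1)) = 3576102449573 /50119663568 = 71.35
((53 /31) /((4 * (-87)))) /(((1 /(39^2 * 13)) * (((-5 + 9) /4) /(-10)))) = 1746615 /1798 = 971.42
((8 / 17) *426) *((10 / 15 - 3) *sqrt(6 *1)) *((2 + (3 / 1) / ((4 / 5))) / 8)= -11431 *sqrt(6) / 34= -823.53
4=4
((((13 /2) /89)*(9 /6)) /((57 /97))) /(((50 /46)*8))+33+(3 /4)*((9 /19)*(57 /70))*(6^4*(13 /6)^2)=16979331101 /9469600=1793.04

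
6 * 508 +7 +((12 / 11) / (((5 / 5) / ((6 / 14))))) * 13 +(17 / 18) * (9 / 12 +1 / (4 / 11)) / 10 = 84862243 / 27720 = 3061.41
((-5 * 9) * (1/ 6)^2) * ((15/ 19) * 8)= -150/ 19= -7.89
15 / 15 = 1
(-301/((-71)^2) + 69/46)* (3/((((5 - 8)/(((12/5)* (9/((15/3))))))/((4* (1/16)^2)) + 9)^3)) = -31757427/327279454238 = -0.00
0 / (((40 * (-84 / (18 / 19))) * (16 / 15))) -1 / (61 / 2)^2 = -4 / 3721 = -0.00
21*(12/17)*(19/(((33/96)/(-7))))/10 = -536256/935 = -573.54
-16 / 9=-1.78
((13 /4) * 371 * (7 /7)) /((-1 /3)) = -14469 /4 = -3617.25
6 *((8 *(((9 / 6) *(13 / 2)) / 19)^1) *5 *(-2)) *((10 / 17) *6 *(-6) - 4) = 2003040 / 323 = 6201.36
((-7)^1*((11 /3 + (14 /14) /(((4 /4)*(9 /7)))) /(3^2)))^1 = -280 /81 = -3.46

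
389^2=151321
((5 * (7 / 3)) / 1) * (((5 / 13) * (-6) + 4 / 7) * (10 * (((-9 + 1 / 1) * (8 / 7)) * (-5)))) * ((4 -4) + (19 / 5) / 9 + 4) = -100614400 / 2457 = -40950.10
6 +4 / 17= 106 / 17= 6.24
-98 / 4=-49 / 2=-24.50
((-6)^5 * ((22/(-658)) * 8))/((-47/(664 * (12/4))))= -1363101696/15463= -88152.47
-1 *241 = -241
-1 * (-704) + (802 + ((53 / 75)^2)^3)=268057808892379 / 177978515625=1506.12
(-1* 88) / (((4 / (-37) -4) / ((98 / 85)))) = 24.70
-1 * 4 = -4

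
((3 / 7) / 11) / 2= 3 / 154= 0.02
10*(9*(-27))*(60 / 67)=-145800 / 67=-2176.12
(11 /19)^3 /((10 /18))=0.35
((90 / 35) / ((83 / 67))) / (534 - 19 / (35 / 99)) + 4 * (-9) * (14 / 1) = -234382686 / 465049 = -504.00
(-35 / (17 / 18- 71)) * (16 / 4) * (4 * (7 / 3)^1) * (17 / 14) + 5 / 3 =91985 / 3783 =24.32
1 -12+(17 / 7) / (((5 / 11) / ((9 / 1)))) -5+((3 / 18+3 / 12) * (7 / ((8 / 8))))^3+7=3864529 / 60480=63.90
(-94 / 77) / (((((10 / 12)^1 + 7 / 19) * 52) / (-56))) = 21432 / 19591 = 1.09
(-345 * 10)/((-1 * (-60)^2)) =23/24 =0.96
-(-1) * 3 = 3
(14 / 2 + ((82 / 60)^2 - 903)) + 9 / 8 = -1607413 / 1800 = -893.01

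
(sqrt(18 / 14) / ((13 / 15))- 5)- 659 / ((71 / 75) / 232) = -11466955 / 71 + 45 * sqrt(7) / 91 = -161505.10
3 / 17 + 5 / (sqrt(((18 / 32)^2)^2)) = 22003 / 1377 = 15.98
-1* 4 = -4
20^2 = 400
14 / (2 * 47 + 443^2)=2 / 28049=0.00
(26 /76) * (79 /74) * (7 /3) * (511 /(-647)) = -3673579 /5458092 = -0.67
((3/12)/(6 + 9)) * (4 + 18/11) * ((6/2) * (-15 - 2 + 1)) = -248/55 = -4.51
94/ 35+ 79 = 2859/ 35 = 81.69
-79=-79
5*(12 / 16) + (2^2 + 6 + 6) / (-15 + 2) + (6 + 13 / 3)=12.85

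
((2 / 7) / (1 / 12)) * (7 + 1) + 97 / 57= 11623 / 399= 29.13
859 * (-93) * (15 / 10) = -239661 / 2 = -119830.50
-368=-368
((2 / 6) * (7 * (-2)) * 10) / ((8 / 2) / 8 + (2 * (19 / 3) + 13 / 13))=-56 / 17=-3.29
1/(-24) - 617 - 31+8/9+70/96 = -93085/144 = -646.42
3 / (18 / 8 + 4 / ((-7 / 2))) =84 / 31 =2.71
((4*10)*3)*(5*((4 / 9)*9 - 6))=-1200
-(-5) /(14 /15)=75 /14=5.36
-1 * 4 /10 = -2 /5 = -0.40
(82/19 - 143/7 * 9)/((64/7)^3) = -1170071/4980736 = -0.23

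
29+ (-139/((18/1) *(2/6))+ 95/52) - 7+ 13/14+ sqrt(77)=10.36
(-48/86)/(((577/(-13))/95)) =29640/24811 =1.19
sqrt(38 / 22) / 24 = sqrt(209) / 264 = 0.05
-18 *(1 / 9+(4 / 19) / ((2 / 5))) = -218 / 19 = -11.47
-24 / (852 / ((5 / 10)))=-1 / 71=-0.01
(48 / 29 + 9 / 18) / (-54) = -125 / 3132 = -0.04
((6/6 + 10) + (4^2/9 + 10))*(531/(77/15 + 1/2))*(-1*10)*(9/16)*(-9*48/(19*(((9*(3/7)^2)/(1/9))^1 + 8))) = 732280500/61009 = 12002.83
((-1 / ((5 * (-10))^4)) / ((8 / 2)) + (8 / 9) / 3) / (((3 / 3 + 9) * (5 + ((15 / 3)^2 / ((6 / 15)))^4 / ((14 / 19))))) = 1399999811 / 978470084882812500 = 0.00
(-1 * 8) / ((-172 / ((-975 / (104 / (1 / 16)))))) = -75 / 2752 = -0.03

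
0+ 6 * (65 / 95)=78 / 19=4.11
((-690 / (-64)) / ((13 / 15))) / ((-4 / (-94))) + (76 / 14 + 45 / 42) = 248633 / 832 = 298.84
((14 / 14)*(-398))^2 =158404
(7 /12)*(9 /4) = 21 /16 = 1.31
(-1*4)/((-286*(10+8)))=1/1287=0.00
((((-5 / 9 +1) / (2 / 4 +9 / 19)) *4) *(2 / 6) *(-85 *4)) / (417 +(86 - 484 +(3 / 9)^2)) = -51680 / 4773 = -10.83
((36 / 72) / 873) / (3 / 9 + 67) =1 / 117564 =0.00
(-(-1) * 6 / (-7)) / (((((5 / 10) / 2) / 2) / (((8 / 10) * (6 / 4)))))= -288 / 35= -8.23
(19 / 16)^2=361 / 256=1.41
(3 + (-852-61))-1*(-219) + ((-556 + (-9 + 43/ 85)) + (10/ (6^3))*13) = -11519911/ 9180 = -1254.89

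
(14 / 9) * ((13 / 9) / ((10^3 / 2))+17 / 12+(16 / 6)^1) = 64358 / 10125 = 6.36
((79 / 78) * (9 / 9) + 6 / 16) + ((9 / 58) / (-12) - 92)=-90.63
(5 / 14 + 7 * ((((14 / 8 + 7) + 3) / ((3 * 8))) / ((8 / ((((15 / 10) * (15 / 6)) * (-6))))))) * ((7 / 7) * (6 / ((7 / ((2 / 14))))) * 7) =-99795 / 12544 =-7.96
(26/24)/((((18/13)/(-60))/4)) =-1690/9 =-187.78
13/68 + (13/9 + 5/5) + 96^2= 5641805/612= 9218.64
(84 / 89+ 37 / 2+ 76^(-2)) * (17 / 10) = 33.05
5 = 5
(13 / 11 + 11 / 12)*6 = 277 / 22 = 12.59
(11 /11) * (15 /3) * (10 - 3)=35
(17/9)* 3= 17/3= 5.67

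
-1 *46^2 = -2116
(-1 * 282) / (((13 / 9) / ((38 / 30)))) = -16074 / 65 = -247.29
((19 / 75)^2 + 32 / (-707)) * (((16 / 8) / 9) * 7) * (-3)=-150454 / 1704375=-0.09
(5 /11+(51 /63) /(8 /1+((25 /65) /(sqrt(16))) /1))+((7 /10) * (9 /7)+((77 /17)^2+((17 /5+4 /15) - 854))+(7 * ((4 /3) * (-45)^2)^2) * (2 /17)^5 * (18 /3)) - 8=8373548213322013 /1380825131070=6064.16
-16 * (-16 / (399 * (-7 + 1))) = -128 / 1197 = -0.11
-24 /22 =-12 /11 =-1.09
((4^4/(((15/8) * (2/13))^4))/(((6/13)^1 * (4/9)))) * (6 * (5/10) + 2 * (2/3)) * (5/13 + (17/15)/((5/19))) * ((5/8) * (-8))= -13912425938944/759375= -18320890.13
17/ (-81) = -17/ 81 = -0.21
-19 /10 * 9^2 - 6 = -1599 /10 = -159.90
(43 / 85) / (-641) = -43 / 54485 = -0.00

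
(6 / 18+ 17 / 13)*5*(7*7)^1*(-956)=-14990080 / 39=-384361.03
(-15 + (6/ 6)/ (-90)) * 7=-9457/ 90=-105.08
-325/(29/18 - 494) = 5850/8863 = 0.66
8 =8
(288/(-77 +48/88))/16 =-198/841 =-0.24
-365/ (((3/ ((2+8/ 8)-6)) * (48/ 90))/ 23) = 125925/ 8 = 15740.62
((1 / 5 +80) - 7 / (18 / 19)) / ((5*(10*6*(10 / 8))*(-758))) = -6553 / 25582500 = -0.00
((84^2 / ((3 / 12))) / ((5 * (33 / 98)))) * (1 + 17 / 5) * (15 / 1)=5531904 / 5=1106380.80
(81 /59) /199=81 /11741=0.01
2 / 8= 1 / 4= 0.25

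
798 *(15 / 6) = 1995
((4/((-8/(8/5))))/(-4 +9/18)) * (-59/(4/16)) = -1888/35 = -53.94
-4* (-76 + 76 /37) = 10944 /37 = 295.78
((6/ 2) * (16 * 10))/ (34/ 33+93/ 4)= 12672/ 641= 19.77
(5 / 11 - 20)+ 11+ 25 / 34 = -2921 / 374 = -7.81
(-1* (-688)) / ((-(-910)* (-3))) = -344 / 1365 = -0.25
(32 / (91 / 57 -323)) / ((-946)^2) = -57 / 512339410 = -0.00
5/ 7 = 0.71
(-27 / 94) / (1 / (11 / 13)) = -297 / 1222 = -0.24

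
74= 74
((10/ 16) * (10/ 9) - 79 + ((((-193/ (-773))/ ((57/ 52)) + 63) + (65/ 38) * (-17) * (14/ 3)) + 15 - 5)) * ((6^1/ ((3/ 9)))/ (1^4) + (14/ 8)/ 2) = -11239631395/ 4229856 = -2657.21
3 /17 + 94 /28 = 841 /238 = 3.53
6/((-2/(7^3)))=-1029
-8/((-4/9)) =18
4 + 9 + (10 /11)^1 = 153 /11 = 13.91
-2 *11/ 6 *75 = -275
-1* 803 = -803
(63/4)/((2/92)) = 1449/2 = 724.50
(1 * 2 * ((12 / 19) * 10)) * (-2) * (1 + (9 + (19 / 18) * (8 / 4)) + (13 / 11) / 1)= -335.82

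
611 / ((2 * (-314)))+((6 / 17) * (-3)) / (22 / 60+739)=-230733167 / 236804356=-0.97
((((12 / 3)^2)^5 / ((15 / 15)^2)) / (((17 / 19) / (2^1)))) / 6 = 19922944 / 51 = 390645.96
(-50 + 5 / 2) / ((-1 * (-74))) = -95 / 148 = -0.64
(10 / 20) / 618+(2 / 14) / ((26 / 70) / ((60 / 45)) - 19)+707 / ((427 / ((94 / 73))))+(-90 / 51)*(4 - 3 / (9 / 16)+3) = -200102200511 / 245237628756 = -0.82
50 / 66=0.76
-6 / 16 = -3 / 8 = -0.38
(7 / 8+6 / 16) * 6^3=270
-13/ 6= -2.17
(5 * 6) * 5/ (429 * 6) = 0.06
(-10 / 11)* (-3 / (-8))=-15 / 44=-0.34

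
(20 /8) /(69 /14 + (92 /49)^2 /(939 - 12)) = 11128635 /21956237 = 0.51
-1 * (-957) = 957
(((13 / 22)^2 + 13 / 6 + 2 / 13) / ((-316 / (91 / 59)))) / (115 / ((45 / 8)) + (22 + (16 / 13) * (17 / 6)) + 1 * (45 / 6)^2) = -13757289 / 107880541604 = -0.00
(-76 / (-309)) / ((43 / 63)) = 1596 / 4429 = 0.36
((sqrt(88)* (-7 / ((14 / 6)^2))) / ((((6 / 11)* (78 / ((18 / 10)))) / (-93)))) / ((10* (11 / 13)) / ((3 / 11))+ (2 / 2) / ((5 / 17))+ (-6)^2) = 0.67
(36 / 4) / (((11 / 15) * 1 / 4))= 540 / 11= 49.09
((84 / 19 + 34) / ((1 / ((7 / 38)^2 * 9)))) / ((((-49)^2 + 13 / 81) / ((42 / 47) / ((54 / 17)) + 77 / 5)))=4804708671 / 62699614262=0.08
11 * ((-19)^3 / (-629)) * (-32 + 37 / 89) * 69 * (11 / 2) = -160974138501 / 111962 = -1437756.90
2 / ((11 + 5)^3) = 1 / 2048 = 0.00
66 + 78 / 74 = 2481 / 37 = 67.05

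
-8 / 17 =-0.47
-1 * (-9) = 9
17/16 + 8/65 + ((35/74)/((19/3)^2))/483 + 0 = 378798963/319499440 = 1.19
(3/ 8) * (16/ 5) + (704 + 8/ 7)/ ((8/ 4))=12382/ 35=353.77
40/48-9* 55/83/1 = -5.13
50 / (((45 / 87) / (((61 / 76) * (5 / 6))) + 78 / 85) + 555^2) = 7518250 / 46316433387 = 0.00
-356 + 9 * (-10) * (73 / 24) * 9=-11279 / 4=-2819.75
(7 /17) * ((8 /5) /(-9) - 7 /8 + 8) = 17507 /6120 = 2.86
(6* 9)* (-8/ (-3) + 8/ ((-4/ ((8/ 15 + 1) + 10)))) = -5508/ 5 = -1101.60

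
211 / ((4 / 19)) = 4009 / 4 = 1002.25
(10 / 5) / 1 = 2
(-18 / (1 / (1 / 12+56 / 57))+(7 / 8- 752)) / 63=-39029 / 3192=-12.23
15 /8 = 1.88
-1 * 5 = -5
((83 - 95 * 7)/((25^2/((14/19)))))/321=-2716/1270625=-0.00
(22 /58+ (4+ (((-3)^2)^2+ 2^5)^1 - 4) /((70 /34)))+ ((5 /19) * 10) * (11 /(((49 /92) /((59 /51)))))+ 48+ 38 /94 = 53891119169 /323583015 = 166.54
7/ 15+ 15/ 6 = 89/ 30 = 2.97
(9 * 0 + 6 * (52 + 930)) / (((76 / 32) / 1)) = 47136 / 19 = 2480.84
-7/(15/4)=-1.87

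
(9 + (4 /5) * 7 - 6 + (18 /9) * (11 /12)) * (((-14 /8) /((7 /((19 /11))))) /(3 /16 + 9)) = -11894 /24255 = -0.49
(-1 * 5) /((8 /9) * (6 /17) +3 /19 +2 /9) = -14535 /2017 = -7.21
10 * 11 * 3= 330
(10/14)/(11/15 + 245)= 0.00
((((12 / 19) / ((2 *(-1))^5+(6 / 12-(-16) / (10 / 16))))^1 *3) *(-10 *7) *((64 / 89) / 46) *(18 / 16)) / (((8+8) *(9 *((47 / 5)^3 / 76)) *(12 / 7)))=1837500 / 12539015179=0.00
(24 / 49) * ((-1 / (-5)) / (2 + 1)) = 8 / 245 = 0.03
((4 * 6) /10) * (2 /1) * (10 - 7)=72 /5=14.40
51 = 51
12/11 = 1.09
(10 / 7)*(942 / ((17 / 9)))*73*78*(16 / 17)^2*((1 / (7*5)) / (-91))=-1901242368 / 1685159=-1128.23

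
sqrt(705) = 26.55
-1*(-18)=18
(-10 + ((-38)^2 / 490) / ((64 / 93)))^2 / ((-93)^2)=2009459929 / 531615974400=0.00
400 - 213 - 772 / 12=368 / 3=122.67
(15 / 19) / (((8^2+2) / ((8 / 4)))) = 0.02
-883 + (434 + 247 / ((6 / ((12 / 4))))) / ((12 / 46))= 15049 / 12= 1254.08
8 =8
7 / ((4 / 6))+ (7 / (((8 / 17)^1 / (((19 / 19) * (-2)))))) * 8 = -227.50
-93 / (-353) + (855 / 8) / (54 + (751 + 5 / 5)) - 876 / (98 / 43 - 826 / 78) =3356337808311 / 31722618928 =105.80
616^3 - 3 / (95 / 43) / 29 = 643967188351 / 2755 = 233744895.95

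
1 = 1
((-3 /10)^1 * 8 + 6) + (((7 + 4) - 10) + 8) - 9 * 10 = -387 /5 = -77.40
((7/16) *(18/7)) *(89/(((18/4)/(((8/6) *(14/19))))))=1246/57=21.86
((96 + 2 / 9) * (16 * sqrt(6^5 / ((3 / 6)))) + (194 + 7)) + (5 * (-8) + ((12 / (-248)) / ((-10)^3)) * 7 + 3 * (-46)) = 1426021 / 62000 + 110848 * sqrt(3) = 192017.37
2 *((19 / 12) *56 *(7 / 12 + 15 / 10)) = 3325 / 9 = 369.44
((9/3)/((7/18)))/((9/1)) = 6/7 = 0.86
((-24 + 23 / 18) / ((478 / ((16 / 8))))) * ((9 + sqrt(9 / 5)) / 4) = -409 / 1912 - 409 * sqrt(5) / 28680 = -0.25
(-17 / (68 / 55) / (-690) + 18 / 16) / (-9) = -0.13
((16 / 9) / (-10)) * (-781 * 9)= 6248 / 5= 1249.60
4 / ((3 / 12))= 16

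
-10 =-10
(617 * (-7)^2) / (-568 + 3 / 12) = -120932 / 2271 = -53.25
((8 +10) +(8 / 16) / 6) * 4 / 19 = 217 / 57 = 3.81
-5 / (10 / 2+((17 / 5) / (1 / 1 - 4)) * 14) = 75 / 163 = 0.46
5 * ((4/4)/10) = 1/2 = 0.50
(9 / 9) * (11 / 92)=11 / 92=0.12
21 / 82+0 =21 / 82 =0.26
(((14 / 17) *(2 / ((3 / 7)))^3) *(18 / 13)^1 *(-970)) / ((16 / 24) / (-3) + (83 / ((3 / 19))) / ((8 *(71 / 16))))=-396856488 / 51493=-7707.00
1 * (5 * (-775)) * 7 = -27125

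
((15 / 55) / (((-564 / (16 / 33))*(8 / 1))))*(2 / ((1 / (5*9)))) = -15 / 5687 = -0.00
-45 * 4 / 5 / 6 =-6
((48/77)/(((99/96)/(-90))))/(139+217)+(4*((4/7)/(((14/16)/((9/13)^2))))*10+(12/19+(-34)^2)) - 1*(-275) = 2446688332329/1694383691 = 1444.00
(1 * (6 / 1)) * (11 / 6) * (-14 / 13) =-154 / 13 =-11.85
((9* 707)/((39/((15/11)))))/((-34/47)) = -1495305/4862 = -307.55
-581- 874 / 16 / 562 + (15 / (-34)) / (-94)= -2087460927 / 3592304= -581.09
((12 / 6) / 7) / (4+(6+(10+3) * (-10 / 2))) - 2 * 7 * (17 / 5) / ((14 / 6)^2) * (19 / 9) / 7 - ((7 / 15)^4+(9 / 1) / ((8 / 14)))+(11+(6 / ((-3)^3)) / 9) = -271560727 / 36382500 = -7.46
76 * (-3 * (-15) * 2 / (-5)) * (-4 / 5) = 5472 / 5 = 1094.40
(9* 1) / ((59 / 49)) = 441 / 59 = 7.47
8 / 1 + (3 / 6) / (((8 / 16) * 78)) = 625 / 78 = 8.01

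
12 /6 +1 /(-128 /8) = 31 /16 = 1.94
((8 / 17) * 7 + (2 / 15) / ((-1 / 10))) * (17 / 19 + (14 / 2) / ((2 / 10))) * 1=68200 / 969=70.38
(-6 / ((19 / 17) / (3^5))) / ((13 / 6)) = -148716 / 247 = -602.09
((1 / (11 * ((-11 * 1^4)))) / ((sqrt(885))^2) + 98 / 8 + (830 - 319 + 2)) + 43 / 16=904546979 / 1713360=527.94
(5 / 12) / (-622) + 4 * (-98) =-2925893 / 7464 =-392.00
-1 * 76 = -76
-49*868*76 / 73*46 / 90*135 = -223037808 / 73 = -3055312.44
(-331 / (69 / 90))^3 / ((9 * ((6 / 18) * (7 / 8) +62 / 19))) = -49610097288000 / 19722707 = -2515379.72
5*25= 125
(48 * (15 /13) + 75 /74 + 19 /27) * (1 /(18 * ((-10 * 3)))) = -1483163 /14025960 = -0.11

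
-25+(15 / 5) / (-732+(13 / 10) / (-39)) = -549115 / 21961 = -25.00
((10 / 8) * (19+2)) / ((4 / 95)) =9975 / 16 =623.44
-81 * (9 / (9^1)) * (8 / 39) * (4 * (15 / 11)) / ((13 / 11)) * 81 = -1049760 / 169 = -6211.60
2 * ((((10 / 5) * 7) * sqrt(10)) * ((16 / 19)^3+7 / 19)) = 185444 * sqrt(10) / 6859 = 85.50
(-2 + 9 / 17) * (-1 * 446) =11150 / 17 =655.88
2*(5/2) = 5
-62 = -62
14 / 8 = 7 / 4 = 1.75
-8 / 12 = -2 / 3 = -0.67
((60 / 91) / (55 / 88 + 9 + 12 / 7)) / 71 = 96 / 117221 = 0.00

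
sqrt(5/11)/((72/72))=sqrt(55)/11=0.67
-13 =-13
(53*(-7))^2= 137641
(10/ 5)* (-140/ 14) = -20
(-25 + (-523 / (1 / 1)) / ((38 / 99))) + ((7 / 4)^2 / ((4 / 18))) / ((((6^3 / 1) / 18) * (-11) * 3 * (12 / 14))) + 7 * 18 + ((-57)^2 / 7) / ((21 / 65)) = 1376700443 / 7865088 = 175.04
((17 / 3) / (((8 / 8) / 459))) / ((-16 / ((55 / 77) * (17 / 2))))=-221085 / 224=-986.99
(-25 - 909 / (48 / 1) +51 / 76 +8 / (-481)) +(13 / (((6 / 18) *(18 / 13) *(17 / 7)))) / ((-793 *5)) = -98454637067 / 2274514320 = -43.29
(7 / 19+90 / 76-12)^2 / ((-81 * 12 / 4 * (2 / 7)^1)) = -1103263 / 701784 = -1.57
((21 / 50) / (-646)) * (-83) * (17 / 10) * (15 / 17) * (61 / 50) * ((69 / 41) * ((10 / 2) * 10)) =22008861 / 2648600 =8.31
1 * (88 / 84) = 1.05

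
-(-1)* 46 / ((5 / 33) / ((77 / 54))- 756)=-19481 / 320121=-0.06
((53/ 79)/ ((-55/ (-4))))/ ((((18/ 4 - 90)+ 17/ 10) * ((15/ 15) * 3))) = -212/ 1092333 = -0.00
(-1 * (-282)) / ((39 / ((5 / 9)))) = 470 / 117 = 4.02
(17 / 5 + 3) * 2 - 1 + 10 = 109 / 5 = 21.80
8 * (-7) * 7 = -392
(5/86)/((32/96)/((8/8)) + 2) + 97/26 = 14696/3913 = 3.76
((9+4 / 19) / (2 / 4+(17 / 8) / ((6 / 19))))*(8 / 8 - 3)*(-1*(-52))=-873600 / 6593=-132.50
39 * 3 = 117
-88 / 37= -2.38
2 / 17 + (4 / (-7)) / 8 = 11 / 238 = 0.05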